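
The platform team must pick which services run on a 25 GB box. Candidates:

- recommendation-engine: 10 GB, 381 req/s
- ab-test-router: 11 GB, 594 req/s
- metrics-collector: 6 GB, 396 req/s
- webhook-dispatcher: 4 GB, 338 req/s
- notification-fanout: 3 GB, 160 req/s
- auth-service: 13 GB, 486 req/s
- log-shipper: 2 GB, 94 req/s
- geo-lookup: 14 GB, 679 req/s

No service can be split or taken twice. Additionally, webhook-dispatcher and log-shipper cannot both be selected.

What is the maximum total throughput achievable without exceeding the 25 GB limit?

1488

Density check — webhook-dispatcher 84.50, metrics-collector 66.00, ab-test-router 54.00, notification-fanout 53.33 are the best per GB.
The ratio ordering already packs tightly: ab-test-router + metrics-collector + webhook-dispatcher + notification-fanout, 24 GB, 1488.
An exhaustive check of the 256 subsets confirms 1488.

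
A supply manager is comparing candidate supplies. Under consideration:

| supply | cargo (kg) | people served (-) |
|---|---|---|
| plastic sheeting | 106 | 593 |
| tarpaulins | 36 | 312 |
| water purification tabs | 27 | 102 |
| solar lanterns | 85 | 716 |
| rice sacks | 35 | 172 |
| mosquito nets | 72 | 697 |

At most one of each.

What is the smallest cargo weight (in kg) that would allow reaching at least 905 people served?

Minimise kg subject to total people served ≥ 905.
Taking tarpaulins + mosquito nets gives 1009 (≥ 905) for 108 kg.
Any bundle with less than 108 kg falls short of 905.

108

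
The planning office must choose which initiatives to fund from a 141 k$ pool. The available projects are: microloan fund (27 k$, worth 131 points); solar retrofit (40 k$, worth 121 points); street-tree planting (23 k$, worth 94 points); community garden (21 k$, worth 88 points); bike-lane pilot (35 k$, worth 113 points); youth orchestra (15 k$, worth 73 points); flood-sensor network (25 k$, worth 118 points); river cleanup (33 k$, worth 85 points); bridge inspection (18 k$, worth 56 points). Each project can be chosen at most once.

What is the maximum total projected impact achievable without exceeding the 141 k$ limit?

A density-first pass picks microloan fund + street-tree planting + community garden + youth orchestra + flood-sensor network + bridge inspection — 560 at 129 k$.
The 23 k$ tied up in street-tree planting is better spent on bike-lane pilot — total rises to 579 (141 k$).

579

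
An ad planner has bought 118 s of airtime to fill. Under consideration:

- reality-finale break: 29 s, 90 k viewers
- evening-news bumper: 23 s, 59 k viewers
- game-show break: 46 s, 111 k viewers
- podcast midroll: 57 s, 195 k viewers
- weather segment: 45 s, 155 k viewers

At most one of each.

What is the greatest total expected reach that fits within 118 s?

350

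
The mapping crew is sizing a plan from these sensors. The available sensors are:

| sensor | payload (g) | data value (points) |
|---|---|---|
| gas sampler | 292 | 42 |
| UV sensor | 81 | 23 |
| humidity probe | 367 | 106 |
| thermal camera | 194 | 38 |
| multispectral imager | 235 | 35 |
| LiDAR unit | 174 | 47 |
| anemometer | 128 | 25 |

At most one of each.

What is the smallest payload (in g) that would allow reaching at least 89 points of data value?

Look for the lowest-payload combination reaching 89.
humidity probe: 106 data value at 367 g.
No combination under 367 g hits 89.

367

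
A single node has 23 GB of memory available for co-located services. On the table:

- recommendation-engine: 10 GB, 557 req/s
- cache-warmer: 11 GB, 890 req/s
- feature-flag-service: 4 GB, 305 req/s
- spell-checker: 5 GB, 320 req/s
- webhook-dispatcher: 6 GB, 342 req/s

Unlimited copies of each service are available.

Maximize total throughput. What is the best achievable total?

Density check — cache-warmer 80.91, feature-flag-service 76.25, spell-checker 64.00, webhook-dispatcher 57.00 are the best per GB.
Greedy by ratio would take 2×cache-warmer: 22 GB used, total 1780.
Replace cache-warmer with 3×feature-flag-service: the trade gains 25 net, giving 1805 at 23 GB.
That's the maximum — no swap from here does better than 1805.

1805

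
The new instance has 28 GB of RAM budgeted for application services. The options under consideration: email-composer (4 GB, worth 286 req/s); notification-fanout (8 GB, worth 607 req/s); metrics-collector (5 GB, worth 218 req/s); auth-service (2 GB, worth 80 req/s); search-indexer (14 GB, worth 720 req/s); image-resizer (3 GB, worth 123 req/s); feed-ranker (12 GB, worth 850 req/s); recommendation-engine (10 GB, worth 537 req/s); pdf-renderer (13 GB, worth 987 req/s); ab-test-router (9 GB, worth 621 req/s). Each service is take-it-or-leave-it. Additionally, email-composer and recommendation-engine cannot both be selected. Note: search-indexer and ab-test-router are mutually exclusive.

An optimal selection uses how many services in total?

Best achievable throughput is 2003.
One optimal bundle: email-composer + notification-fanout + image-resizer + pdf-renderer (28 GB).
Any selection reaching 2003 contains exactly 4 services.

4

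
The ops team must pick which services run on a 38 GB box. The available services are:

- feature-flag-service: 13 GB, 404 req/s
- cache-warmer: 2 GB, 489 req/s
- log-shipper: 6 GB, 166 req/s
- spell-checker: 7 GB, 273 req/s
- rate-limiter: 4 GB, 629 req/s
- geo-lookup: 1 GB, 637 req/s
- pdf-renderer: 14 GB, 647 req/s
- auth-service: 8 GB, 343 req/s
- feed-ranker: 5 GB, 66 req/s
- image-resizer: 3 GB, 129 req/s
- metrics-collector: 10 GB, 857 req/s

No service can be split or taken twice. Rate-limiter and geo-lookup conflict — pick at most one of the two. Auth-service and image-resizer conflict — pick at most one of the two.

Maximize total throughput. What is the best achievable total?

3032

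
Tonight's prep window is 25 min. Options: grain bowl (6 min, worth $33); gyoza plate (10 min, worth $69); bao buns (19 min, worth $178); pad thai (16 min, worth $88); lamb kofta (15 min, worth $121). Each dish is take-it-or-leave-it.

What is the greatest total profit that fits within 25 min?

211

Grain bowl + bao buns uses 25 of the 25 min and totals 211.
An exhaustive check of the 32 subsets confirms 211.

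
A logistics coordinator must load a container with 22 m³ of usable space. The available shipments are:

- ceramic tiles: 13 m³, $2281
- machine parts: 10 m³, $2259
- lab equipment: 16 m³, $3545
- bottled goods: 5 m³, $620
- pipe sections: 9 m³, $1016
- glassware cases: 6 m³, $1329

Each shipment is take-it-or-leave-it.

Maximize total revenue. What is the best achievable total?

Greedy by ratio would take machine parts + bottled goods + glassware cases: 21 m³ used, total 4208.
Replace machine parts and bottled goods with lab equipment: the trade gains 666 net, giving 4874 at 22 m³.

4874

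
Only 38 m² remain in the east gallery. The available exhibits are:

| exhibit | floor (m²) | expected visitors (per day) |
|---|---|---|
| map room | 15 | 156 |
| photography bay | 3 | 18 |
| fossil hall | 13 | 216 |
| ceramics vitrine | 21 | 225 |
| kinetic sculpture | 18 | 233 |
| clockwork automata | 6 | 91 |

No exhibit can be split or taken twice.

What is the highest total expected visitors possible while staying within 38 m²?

540

Ranking by ratio (expected visitors/m²): fossil hall 16.62, clockwork automata 15.17, kinetic sculpture 12.94.
Fossil hall + kinetic sculpture + clockwork automata uses 37 of the 38 m² and totals 540.
The closest alternative, map room + photography bay + fossil hall + clockwork automata, reaches only 481.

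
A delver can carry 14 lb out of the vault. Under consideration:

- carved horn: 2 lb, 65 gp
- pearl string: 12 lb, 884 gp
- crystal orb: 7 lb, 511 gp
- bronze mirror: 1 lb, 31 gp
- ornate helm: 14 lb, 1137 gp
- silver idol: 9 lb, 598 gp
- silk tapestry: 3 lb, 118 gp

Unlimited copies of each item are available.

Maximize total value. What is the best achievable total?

1137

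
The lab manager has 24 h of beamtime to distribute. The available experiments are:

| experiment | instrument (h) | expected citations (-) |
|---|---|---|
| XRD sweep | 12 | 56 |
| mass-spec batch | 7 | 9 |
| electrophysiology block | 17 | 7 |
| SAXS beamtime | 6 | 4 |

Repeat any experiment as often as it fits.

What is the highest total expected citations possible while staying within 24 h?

The ratio ordering already packs tightly: 2×XRD sweep, 24 h, 112.
Every other selection either busts 24 h or fails to beat 112.

112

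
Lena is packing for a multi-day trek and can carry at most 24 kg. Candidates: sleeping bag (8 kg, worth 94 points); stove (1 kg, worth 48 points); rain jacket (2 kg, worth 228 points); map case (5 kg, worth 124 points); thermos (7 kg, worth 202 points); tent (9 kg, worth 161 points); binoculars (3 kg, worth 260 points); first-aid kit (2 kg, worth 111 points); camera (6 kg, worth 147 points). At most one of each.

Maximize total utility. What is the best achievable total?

1010

A density-first pass picks stove + rain jacket + map case + thermos + binoculars + first-aid kit — 973 at 20 kg.
The 5 kg tied up in map case is better spent on tent — total rises to 1010 (24 kg).
Next best is stove + rain jacket + map case + thermos + binoculars + camera at 1009 (24 kg) — short by 1.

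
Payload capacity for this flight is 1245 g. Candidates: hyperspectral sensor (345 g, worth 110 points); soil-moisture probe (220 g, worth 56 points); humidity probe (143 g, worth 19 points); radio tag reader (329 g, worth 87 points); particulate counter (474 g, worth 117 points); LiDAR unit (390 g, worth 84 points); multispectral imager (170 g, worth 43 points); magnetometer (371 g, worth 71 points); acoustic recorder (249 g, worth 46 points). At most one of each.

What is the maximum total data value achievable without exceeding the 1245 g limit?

326

Filling by ratio: hyperspectral sensor + soil-moisture probe + humidity probe + radio tag reader + multispectral imager for 315, with 38 g left unused.
Replace humidity probe and radio tag reader with particulate counter: the trade gains 11 net, giving 326 at 1209 g.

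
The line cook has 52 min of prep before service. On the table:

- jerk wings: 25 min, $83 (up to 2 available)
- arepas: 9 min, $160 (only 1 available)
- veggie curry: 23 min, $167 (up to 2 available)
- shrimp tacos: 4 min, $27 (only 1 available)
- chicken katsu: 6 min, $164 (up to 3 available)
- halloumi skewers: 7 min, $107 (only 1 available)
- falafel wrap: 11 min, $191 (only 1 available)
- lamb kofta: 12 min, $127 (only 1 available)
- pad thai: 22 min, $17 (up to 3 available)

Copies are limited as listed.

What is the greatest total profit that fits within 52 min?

977

Density check — chicken katsu 27.33, arepas 17.78, falafel wrap 17.36 are the best per min.
Arepas + shrimp tacos + 3×chicken katsu + halloumi skewers + falafel wrap uses 49 of the 52 min and totals 977.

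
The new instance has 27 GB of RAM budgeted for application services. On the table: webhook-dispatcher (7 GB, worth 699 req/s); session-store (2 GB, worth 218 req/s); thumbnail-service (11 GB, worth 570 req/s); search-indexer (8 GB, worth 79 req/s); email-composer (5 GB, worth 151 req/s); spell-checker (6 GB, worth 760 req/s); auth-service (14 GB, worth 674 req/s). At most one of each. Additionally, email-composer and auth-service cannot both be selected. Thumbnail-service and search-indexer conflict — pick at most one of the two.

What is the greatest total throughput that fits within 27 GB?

2247

By throughput per GB: spell-checker 126.67, session-store 109.00, webhook-dispatcher 99.86, thumbnail-service 51.82 lead.
Taking webhook-dispatcher + session-store + thumbnail-service + spell-checker: 26 GB used, 2247 in throughput.
Every other selection either busts 27 GB or breaks a pairing rule or fails to beat 2247.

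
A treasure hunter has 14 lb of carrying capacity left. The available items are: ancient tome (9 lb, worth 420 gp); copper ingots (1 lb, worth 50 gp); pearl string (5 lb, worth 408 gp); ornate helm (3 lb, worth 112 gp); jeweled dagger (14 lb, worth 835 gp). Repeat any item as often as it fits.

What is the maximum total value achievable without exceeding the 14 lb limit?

The ratio ordering already packs tightly: 4×copper ingots + 2×pearl string, 14 lb, 1016.
Every other selection either busts 14 lb or fails to beat 1016.

1016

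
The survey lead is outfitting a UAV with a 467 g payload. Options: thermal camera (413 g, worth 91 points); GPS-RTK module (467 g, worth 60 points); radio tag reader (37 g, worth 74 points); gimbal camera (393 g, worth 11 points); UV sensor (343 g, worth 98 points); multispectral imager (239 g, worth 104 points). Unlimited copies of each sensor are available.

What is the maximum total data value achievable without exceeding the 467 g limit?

Best packing: 12×radio tag reader — 444 g, 888 total.

888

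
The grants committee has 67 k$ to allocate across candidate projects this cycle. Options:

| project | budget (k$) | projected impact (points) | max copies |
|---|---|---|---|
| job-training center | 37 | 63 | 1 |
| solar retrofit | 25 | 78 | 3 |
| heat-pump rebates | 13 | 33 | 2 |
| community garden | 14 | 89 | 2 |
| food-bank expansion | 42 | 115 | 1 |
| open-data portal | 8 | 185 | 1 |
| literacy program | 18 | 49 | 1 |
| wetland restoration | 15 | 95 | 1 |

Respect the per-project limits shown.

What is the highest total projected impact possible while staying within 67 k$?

The ratio ordering already packs tightly: heat-pump rebates + 2×community garden + open-data portal + wetland restoration, 64 k$, 491.
Every other selection either busts 67 k$ or exceeds an availability limit or fails to beat 491.

491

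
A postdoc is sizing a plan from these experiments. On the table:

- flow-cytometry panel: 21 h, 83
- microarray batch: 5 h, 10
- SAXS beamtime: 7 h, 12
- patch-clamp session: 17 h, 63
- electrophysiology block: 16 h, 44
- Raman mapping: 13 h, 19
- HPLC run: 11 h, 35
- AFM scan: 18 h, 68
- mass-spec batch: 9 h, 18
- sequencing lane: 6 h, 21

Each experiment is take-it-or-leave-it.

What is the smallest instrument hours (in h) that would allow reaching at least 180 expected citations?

49

Need the lightest bundle worth ≥ 180.
flow-cytometry panel + patch-clamp session + HPLC run reaches 181 using 49 h.
No combination under 49 h hits 180.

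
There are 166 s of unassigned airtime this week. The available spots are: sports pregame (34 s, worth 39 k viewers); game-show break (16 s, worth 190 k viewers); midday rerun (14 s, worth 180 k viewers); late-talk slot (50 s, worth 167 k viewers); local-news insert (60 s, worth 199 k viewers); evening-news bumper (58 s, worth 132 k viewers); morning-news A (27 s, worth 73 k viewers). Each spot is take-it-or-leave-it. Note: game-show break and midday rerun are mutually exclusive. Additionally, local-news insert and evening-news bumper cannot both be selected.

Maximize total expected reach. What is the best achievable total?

629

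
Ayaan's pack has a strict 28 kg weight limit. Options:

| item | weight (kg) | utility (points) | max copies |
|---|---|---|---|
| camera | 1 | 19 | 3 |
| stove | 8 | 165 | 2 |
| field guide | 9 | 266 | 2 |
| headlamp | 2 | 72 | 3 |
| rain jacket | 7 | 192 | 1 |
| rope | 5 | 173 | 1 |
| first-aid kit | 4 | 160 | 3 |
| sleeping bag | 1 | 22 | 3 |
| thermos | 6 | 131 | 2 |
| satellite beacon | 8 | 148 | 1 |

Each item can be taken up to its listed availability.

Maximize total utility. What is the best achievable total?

991

Taking the top-ratio items first gives 2×camera + 3×headlamp + rope + 3×first-aid kit + 3×sleeping bag for 973 (28 kg).
Replace 2×camera and 2×headlamp and 3×sleeping bag with field guide: the trade gains 18 net, giving 991 at 28 kg.
Nothing else within 28 kg beats 991.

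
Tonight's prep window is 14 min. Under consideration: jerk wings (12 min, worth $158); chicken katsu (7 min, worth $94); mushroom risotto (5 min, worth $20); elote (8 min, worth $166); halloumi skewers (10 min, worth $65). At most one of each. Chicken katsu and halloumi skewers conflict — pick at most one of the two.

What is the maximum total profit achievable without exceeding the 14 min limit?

186

The ratio ordering already packs tightly: mushroom risotto + elote, 13 min, 186.
Next best is elote at 166 (8 min) — short by 20.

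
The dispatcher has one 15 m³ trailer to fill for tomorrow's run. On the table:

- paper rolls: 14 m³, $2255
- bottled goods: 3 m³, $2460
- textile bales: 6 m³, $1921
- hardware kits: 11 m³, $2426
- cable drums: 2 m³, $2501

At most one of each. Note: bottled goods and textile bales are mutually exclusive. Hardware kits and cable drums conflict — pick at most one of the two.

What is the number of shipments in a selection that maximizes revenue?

2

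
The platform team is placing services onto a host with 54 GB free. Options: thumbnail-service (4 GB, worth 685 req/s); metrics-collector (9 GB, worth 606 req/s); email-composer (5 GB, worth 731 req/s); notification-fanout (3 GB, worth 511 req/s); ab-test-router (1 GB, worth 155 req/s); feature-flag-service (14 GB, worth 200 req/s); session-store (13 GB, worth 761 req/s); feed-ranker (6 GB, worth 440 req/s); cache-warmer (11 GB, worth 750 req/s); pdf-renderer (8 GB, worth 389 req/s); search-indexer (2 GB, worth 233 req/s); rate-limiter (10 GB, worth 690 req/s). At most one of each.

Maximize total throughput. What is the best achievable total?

4872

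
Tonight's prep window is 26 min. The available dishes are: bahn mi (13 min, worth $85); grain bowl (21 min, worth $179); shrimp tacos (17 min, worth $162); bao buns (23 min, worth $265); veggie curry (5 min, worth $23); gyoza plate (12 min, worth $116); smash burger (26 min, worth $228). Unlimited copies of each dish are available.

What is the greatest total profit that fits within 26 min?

265

Taking bao buns: 23 min used, 265 in profit.
The spare 3 min is too small for any remaining dish, and no exchange beats 265.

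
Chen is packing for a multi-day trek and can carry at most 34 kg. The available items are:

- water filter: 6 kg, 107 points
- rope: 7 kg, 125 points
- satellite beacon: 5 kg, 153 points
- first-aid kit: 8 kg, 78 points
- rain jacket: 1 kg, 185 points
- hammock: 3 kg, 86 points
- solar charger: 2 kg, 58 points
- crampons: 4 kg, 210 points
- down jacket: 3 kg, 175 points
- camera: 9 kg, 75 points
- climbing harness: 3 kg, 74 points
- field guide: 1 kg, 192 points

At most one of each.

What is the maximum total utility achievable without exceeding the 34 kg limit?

1307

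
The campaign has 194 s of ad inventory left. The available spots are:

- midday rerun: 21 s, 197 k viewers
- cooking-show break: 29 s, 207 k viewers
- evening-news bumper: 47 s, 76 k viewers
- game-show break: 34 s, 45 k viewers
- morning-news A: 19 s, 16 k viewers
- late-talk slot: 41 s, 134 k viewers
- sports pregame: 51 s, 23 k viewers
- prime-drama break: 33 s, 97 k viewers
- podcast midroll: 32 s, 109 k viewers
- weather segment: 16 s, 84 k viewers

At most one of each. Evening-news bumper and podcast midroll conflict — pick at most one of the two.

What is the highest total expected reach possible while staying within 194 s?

844

Density check — midday rerun 9.38, cooking-show break 7.14, weather segment 5.25, podcast midroll 3.41 are the best per s.
The ratio ordering already packs tightly: midday rerun + cooking-show break + morning-news A + late-talk slot + prime-drama break + podcast midroll + weather segment, 191 s, 844.
Every other selection either busts 194 s or breaks a pairing rule or fails to beat 844.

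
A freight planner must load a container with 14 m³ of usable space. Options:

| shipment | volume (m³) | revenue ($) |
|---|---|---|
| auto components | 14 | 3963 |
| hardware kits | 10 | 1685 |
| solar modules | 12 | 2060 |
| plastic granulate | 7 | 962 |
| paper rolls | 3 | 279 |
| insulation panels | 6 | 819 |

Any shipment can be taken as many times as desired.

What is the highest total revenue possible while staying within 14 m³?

3963

By revenue per m³: auto components 283.07, solar modules 171.67, hardware kits 168.50 lead.
Auto components uses 14 of the 14 m³ and totals 3963.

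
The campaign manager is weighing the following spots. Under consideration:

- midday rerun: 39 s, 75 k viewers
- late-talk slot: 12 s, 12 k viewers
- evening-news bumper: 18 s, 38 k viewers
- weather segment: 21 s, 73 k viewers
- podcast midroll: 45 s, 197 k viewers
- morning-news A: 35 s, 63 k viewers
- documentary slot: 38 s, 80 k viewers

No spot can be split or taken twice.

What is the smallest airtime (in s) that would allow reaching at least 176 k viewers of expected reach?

45

Look for the lowest-airtime combination reaching 176.
podcast midroll reaches 197 using 45 s.
No combination under 45 s hits 176.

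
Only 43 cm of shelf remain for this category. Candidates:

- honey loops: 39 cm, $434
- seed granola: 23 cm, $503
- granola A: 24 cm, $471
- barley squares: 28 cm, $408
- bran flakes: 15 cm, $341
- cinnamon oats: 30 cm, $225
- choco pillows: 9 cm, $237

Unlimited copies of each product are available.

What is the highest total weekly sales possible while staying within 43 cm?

1052

Filling by ratio: 4×choco pillows for 948, with 7 cm left unused.
Dropping choco pillows frees 9 cm; slotting in bran flakes (15 cm) lifts the total to 1052 at 42 cm.
The spare 1 cm is too small for any remaining product, and no exchange beats 1052.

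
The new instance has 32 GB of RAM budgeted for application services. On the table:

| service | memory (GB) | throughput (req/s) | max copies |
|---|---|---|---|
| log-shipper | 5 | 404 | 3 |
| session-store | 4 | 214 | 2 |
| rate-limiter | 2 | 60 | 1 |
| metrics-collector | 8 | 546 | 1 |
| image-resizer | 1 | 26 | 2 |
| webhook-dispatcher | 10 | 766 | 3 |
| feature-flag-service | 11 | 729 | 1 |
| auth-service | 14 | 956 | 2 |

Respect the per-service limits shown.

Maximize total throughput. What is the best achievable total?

2400

Taking the top-ratio services first gives 3×log-shipper + session-store + rate-limiter + image-resizer + webhook-dispatcher for 2278 (32 GB).
Dropping log-shipper and session-store and image-resizer frees 10 GB; slotting in webhook-dispatcher (10 GB) lifts the total to 2400 at 32 GB.
That's the maximum — no swap from here does better than 2400.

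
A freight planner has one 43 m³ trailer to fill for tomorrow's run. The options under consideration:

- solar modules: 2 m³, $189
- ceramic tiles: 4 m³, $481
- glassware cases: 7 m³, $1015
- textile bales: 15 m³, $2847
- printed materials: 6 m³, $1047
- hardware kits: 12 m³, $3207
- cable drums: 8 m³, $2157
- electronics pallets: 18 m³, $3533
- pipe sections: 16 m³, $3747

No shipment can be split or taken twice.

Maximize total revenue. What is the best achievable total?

Density check — cable drums 269.62, hardware kits 267.25, pipe sections 234.19, electronics pallets 196.28 are the best per m³.
The ratio ordering already packs tightly: printed materials + hardware kits + cable drums + pipe sections, 42 m³, 10158.

10158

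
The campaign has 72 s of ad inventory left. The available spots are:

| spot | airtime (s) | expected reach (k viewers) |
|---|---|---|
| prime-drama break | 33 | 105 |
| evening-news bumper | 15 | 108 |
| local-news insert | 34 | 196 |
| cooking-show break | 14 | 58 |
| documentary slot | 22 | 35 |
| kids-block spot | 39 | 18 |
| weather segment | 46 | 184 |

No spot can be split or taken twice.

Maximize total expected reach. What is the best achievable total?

362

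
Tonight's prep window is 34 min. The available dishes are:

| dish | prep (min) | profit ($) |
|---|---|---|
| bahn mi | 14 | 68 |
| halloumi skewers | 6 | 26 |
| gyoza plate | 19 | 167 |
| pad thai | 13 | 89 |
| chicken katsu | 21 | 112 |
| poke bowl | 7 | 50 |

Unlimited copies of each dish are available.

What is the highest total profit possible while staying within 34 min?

267

Best packing: gyoza plate + 2×poke bowl — 33 min, 267 total.
No other feasible combination exceeds 267.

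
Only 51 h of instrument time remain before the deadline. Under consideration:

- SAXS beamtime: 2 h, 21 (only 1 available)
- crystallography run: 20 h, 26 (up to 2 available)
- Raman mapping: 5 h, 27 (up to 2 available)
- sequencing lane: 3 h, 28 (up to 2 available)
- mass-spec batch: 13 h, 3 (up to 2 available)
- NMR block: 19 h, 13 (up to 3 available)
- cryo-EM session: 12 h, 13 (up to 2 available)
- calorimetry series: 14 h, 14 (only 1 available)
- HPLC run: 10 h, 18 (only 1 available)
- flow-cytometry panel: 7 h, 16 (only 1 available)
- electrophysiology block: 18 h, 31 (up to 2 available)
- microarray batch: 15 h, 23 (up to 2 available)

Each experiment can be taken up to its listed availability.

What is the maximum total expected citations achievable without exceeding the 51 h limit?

The ratio ordering already packs tightly: SAXS beamtime + 2×Raman mapping + 2×sequencing lane + HPLC run + flow-cytometry panel + microarray batch, 50 h, 188.

188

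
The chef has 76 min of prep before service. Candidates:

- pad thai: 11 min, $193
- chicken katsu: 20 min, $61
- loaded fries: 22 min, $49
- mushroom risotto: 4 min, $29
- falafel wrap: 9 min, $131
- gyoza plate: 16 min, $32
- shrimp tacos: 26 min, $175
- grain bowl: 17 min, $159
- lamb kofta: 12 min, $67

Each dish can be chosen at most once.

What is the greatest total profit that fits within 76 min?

Greedy by ratio would take pad thai + mushroom risotto + falafel wrap + shrimp tacos + grain bowl: 67 min used, total 687.
Replace mushroom risotto with lamb kofta: the trade gains 38 net, giving 725 at 75 min.
The closest alternative, pad thai + mushroom risotto + falafel wrap + shrimp tacos + grain bowl, reaches only 687.

725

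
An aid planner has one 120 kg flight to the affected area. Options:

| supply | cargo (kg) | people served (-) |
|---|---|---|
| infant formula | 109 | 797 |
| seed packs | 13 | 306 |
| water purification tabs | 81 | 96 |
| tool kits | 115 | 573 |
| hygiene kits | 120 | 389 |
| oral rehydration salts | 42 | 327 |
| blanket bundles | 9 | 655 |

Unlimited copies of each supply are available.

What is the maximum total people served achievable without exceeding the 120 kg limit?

8515

Taking 13×blanket bundles: 117 kg used, 8515 in people served.
Nothing else within 120 kg beats 8515.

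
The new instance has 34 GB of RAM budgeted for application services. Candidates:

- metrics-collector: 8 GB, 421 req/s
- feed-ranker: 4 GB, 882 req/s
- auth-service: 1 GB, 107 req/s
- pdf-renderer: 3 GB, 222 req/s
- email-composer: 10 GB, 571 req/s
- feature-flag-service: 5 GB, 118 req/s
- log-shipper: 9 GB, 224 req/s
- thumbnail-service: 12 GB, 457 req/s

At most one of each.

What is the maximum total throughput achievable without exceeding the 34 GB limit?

A density-first pass picks metrics-collector + feed-ranker + auth-service + pdf-renderer + email-composer + feature-flag-service — 2321 at 31 GB.
The 9 GB tied up in auth-service and pdf-renderer and feature-flag-service is better spent on thumbnail-service — total rises to 2331 (34 GB).
The closest alternative, metrics-collector + feed-ranker + auth-service + pdf-renderer + email-composer + feature-flag-service, reaches only 2321.

2331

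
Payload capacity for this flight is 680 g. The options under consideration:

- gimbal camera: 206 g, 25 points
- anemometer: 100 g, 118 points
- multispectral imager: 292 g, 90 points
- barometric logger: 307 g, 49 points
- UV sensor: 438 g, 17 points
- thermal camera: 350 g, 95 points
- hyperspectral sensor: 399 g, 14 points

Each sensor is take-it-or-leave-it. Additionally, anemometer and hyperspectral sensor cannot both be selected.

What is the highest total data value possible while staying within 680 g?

A density-first pass picks gimbal camera + anemometer + multispectral imager — 233 at 598 g.
The 292 g tied up in multispectral imager is better spent on thermal camera — total rises to 238 (656 g).
Runner-up gimbal camera + anemometer + multispectral imager tops out at 233.

238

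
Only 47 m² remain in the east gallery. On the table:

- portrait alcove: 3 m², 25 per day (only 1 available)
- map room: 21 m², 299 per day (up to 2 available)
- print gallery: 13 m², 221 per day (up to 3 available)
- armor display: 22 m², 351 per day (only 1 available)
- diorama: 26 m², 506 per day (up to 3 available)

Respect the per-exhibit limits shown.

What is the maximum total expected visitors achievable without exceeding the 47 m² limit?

805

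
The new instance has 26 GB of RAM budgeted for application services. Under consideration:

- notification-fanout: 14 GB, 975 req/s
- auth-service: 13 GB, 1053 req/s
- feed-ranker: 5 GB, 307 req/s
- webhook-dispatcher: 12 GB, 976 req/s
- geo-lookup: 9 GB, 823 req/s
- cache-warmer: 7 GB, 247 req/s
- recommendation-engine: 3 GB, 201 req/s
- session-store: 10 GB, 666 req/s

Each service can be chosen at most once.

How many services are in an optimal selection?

3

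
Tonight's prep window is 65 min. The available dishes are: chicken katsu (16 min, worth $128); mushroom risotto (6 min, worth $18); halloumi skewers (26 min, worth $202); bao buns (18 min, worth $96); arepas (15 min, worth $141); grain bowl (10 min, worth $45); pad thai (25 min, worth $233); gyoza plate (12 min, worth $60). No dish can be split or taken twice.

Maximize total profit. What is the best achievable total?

520

Ranking by ratio (profit/min): arepas 9.40, pad thai 9.32, chicken katsu 8.00.
The ratio ordering already packs tightly: chicken katsu + mushroom risotto + arepas + pad thai, 62 min, 520.
The closest alternative, chicken katsu + arepas + pad thai, reaches only 502.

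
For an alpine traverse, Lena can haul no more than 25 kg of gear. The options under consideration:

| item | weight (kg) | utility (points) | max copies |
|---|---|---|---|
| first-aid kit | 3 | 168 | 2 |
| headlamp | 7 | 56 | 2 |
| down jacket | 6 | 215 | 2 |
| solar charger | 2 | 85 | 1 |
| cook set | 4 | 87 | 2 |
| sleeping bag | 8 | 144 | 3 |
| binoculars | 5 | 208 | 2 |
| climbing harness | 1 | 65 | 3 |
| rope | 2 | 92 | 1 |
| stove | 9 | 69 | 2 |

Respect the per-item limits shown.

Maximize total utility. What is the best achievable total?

Filling by ratio: 2×first-aid kit + solar charger + 2×binoculars + 3×climbing harness + rope for 1124, with 2 kg left unused.
Dropping solar charger and rope frees 4 kg; slotting in down jacket (6 kg) lifts the total to 1162 at 25 kg.
That's the maximum — no swap from here does better than 1162.

1162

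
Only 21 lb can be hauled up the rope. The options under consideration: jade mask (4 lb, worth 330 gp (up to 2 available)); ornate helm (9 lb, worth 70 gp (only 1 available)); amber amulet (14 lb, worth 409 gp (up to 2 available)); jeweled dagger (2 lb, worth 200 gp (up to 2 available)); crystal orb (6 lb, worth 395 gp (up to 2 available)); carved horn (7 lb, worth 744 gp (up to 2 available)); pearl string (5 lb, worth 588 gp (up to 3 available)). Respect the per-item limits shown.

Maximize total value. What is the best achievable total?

2320

A density-first pass picks 2×jeweled dagger + 3×pearl string — 2164 at 19 lb.
Dropping pearl string frees 5 lb; slotting in carved horn (7 lb) lifts the total to 2320 at 21 lb.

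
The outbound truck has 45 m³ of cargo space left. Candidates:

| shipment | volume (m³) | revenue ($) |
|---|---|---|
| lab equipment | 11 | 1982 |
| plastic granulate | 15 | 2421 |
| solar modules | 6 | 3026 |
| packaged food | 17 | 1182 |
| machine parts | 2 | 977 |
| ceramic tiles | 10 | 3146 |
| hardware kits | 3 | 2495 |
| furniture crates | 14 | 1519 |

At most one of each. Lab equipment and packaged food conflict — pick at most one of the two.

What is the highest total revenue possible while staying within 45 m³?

13070

Greedy by ratio would take lab equipment + solar modules + machine parts + ceramic tiles + hardware kits: 32 m³ used, total 11626.
Replace machine parts with plastic granulate: the trade gains 1444 net, giving 13070 at 45 m³.
Nothing else feasible within 45 m³ beats 13070.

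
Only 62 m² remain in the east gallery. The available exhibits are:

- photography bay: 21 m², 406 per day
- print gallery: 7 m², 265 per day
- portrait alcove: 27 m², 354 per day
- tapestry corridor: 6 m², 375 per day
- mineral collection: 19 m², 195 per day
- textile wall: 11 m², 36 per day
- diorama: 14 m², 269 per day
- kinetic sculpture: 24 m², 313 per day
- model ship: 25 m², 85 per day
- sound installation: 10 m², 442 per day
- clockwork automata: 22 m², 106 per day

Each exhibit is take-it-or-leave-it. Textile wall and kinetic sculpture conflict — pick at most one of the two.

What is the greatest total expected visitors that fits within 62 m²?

Density check — tapestry corridor 62.50, sound installation 44.20, print gallery 37.86 are the best per m².
Photography bay + print gallery + tapestry corridor + diorama + sound installation uses 58 of the 62 m² and totals 1757.
Every other selection either busts 62 m² or breaks a pairing rule or fails to beat 1757.

1757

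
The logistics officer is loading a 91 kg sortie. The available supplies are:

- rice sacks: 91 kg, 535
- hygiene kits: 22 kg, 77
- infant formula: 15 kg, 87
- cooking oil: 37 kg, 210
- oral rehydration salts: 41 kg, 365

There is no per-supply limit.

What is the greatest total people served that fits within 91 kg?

730

Best packing: 2×oral rehydration salts — 82 kg, 730 total.
No other feasible combination exceeds 730.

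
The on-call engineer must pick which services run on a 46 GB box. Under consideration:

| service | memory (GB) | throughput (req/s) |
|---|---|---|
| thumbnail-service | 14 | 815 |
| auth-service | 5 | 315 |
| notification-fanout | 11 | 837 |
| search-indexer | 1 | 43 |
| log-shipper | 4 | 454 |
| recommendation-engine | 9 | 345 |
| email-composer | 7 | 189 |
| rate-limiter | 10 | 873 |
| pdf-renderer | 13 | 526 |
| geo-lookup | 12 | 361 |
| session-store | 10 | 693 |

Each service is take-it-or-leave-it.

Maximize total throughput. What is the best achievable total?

By throughput per GB: log-shipper 113.50, rate-limiter 87.30, notification-fanout 76.09 lead.
Filling by ratio: auth-service + notification-fanout + search-indexer + log-shipper + rate-limiter + session-store for 3215, with 5 GB left unused.
Dropping session-store frees 10 GB; slotting in thumbnail-service (14 GB) lifts the total to 3337 at 45 GB.
The closest alternative, thumbnail-service + auth-service + notification-fanout + log-shipper + rate-limiter, reaches only 3294.

3337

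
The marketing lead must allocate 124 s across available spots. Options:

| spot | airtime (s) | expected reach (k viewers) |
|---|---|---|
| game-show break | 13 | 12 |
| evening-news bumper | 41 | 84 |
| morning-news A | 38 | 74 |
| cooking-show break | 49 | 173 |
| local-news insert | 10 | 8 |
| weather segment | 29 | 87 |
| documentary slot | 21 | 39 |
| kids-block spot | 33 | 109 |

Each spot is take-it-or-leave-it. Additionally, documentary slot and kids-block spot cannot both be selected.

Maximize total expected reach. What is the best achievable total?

381

By expected reach per s: cooking-show break 3.53, kids-block spot 3.30, weather segment 3.00 lead.
Game-show break + cooking-show break + weather segment + kids-block spot uses 124 of the 124 s and totals 381.
Every other selection either busts 124 s or breaks a pairing rule or fails to beat 381.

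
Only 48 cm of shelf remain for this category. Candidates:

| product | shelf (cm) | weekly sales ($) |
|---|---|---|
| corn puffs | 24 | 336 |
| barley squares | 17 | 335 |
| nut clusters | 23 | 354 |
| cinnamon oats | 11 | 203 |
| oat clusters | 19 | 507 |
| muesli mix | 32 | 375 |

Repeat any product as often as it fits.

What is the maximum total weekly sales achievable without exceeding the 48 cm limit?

By weekly sales per cm: oat clusters 26.68, barley squares 19.71, cinnamon oats 18.45, nut clusters 15.39 lead.
The ratio heuristic lands on 2×oat clusters (1014) but leaves 10 cm idle.
Dropping oat clusters frees 19 cm; slotting in barley squares + cinnamon oats (28 cm) lifts the total to 1045 at 47 cm.
That's the maximum — no swap from here does better than 1045.

1045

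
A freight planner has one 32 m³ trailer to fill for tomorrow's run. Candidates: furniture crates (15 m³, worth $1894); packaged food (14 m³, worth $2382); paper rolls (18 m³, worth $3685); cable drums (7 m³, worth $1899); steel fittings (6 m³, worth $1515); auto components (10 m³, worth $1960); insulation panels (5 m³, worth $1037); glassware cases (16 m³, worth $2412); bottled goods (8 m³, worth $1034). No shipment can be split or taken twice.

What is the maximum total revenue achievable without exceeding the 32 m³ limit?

7099

By revenue per m³: cable drums 271.29, steel fittings 252.50, insulation panels 207.40, paper rolls 204.72 lead.
Filling by ratio: cable drums + steel fittings + auto components + insulation panels for 6411, with 4 m³ left unused.
Dropping auto components and insulation panels frees 15 m³; slotting in paper rolls (18 m³) lifts the total to 7099 at 31 m³.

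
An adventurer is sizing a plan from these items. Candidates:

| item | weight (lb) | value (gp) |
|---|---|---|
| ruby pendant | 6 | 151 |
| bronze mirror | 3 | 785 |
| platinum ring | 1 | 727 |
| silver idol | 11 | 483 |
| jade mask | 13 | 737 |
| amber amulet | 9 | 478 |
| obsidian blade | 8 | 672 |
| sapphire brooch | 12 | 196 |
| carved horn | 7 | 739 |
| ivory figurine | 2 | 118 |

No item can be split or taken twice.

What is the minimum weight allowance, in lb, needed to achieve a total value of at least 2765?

19

Look for the lowest-weight combination reaching 2765.
bronze mirror + platinum ring + obsidian blade + carved horn: 2923 value at 19 lb.
No combination under 19 lb hits 2765.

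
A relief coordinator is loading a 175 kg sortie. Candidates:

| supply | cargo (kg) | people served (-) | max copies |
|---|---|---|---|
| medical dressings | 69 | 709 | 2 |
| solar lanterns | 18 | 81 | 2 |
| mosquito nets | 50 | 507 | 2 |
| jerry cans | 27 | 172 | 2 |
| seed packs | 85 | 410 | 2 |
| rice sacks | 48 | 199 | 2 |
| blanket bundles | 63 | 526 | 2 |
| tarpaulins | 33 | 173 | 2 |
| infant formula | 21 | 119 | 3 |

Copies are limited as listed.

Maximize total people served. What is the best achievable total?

1723

Taking the top-ratio supplies first gives 2×medical dressings + jerry cans for 1590 (165 kg).
The 96 kg tied up in medical dressings and jerry cans is better spent on 2×mosquito nets — total rises to 1723 (169 kg).
The spare 6 kg is too small for any remaining supply, and no exchange beats 1723.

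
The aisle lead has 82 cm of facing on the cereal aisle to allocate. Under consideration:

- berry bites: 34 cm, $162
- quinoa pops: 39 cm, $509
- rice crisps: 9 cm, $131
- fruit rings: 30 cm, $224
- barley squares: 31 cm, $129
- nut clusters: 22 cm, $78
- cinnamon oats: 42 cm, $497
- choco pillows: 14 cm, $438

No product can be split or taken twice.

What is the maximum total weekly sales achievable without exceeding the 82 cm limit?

Density check — choco pillows 31.29, rice crisps 14.56, quinoa pops 13.05 are the best per cm.
Taking quinoa pops + rice crisps + choco pillows: 62 cm used, 1078 in weekly sales.

1078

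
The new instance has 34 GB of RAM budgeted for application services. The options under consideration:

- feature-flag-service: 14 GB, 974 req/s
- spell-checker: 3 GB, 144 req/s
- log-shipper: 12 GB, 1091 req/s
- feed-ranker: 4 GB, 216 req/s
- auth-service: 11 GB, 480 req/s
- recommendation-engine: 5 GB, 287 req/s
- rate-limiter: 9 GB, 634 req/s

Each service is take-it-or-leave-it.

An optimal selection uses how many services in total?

Best achievable throughput is 2496.
One optimal bundle: feature-flag-service + spell-checker + log-shipper + recommendation-engine (34 GB).
All optima have 4 services.

4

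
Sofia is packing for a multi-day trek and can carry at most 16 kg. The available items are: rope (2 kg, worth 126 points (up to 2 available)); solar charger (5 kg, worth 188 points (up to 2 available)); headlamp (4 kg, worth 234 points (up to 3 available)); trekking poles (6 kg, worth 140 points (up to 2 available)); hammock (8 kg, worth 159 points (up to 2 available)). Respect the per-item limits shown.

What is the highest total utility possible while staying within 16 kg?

By utility per kg: rope 63.00, headlamp 58.50, solar charger 37.60 lead.
Taking 2×rope + 3×headlamp: 16 kg used, 954 in utility.
That's the maximum — no swap from here does better than 954.

954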